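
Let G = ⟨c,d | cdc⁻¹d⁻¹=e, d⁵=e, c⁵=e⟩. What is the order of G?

Enumerate words in the generators, reducing via the relations: the distinct elements are
  {c, d, e, cd, c², c³, c⁴, d², d³, d⁴, cd², cd³, cd⁴, c²d, c³d, c⁴d, c²d², c²d³, c²d⁴, c³d², c³d³, c³d⁴, c⁴d², c⁴d³, c⁴d⁴}.
No further products give new elements, so |G| = 25.

Answer: 25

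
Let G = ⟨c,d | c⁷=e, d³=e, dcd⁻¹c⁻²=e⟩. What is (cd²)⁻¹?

The order of (cd²) is 3 (smallest k with (cd²)ᵏ = e), so (cd²)⁻¹ = (cd²)² = c⁵d.
Check: (cd²) · (c⁵d) → (cd²) · c⁵ = d²;   (d²) · d = e, giving e as required.

Answer: c⁵d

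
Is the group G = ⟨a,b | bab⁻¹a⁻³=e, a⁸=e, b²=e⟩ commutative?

a·b = ab but b·a = a³b, so a·b ≠ b·a and G is not abelian.

Answer: No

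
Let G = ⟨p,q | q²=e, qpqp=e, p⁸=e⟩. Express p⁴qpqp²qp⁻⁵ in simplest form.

Multiply left to right, reducing at each step:
  (p⁴) · q = p⁴q
  (p⁴q) · p = p³q
  (p³q) · q = p³
  (p³) · p² = p⁵
  (p⁵) · q = p⁵q
  (p⁵q) · p⁻⁵ = p²q

Answer: p²q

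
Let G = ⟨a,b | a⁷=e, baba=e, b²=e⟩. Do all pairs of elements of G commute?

a·b = ab but b·a = a⁶b, so a·b ≠ b·a and G is not abelian.

Answer: No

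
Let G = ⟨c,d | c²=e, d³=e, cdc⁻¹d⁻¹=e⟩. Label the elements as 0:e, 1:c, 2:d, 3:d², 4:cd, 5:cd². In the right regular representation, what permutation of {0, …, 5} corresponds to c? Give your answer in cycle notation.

(0 1)(2 4)(3 5)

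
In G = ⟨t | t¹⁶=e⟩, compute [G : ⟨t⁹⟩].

First find ord(t⁹) by computing successive powers:
  (t⁹)¹ = t⁹, (t⁹)² = t², (t⁹)³ = t¹¹, (t⁹)⁴ = t⁴, (t⁹)⁵ = t¹³, (t⁹)⁶ = t⁶, (t⁹)⁷ = t¹⁵, (t⁹)⁸ = t⁸, (t⁹)⁹ = t, (t⁹)¹⁰ = t¹⁰, (t⁹)¹¹ = t³, (t⁹)¹² = t¹², (t⁹)¹³ = t⁵, (t⁹)¹⁴ = t¹⁴, (t⁹)¹⁵ = t⁷, (t⁹)¹⁶ = e.
So |⟨t⁹⟩| = ord(t⁹) = 16. With |G| = 16, by Lagrange [G : ⟨t⁹⟩] = 16/16 = 1.

Answer: 1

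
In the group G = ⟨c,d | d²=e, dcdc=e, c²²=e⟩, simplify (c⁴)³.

Compute successive powers of (c⁴), reducing at each step:
  (c⁴)²: (c⁴) · c⁴ = c⁸
  (c⁴)³: (c⁸) · c⁴ = c¹²

Answer: c¹²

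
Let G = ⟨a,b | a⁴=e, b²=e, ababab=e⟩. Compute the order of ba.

Compute successive powers until reaching e:
  (ba)¹ = ba, (ba)² = a³b, (ba)³ = e.
The smallest positive k with (ba)ᵏ = e is 3.

Answer: 3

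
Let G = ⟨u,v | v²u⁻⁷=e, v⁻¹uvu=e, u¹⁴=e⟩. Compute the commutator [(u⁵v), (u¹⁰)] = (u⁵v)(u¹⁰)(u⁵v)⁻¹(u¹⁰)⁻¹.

[(u⁵v), (u¹⁰)] = (u⁵v)·(u¹⁰)·(u⁵v)⁻¹·(u¹⁰)⁻¹.
  (u⁵v) · (u¹⁰) = u²v⁻¹
  (u²v⁻¹) · (u⁵v⁻¹) = u⁴
  (u⁴) · (u⁴) = u⁸

Answer: u⁸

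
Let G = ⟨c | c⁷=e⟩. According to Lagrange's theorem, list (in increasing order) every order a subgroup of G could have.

|G| = 7 = 7. By Lagrange's theorem the order of any subgroup divides 7; the divisors of 7 are 1, 7.

Answer: 1, 7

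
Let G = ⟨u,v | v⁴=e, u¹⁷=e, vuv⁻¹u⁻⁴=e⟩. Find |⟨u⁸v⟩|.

|⟨u⁸v⟩| equals the order of u⁸v. Compute successive powers until reaching e:
  (u⁸v)¹ = u⁸v, (u⁸v)² = u⁶v², (u⁸v)³ = u¹⁵v³, (u⁸v)⁴ = e.
The smallest positive k with (u⁸v)ᵏ = e is 4, so |⟨u⁸v⟩| = 4.

Answer: 4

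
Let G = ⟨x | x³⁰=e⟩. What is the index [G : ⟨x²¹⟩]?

First find ord(x²¹) by computing successive powers:
  (x²¹)¹ = x²¹, (x²¹)² = x¹², (x²¹)³ = x³, (x²¹)⁴ = x²⁴, (x²¹)⁵ = x¹⁵, (x²¹)⁶ = x⁶, (x²¹)⁷ = x²⁷, (x²¹)⁸ = x¹⁸, (x²¹)⁹ = x⁹, (x²¹)¹⁰ = e.
So |⟨x²¹⟩| = ord(x²¹) = 10. With |G| = 30, by Lagrange [G : ⟨x²¹⟩] = 30/10 = 3.

Answer: 3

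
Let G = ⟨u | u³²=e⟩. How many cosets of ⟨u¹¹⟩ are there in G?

First find ord(u¹¹) by computing successive powers:
  (u¹¹)¹ = u¹¹, (u¹¹)² = u²², (u¹¹)³ = u, (u¹¹)⁴ = u¹², (u¹¹)⁵ = u²³, (u¹¹)⁶ = u², (u¹¹)⁷ = u¹³, (u¹¹)⁸ = u²⁴, (u¹¹)⁹ = u³, (u¹¹)¹⁰ = u¹⁴, (u¹¹)¹¹ = u²⁵, (u¹¹)¹² = u⁴, (u¹¹)¹³ = u¹⁵, (u¹¹)¹⁴ = u²⁶, (u¹¹)¹⁵ = u⁵, (u¹¹)¹⁶ = u¹⁶, (u¹¹)¹⁷ = u²⁷, (u¹¹)¹⁸ = u⁶, (u¹¹)¹⁹ = u¹⁷, (u¹¹)²⁰ = u²⁸, (u¹¹)²¹ = u⁷, (u¹¹)²² = u¹⁸, (u¹¹)²³ = u²⁹, (u¹¹)²⁴ = u⁸, (u¹¹)²⁵ = u¹⁹, (u¹¹)²⁶ = u³⁰, (u¹¹)²⁷ = u⁹, (u¹¹)²⁸ = u²⁰, (u¹¹)²⁹ = u³¹, (u¹¹)³⁰ = u¹⁰, (u¹¹)³¹ = u²¹, (u¹¹)³² = e.
So |⟨u¹¹⟩| = ord(u¹¹) = 32. With |G| = 32, by Lagrange [G : ⟨u¹¹⟩] = 32/32 = 1.

Answer: 1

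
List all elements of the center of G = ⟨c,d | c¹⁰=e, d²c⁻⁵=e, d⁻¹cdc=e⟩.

An element z ∈ Z(G) iff z commutes with every generator.
For example c⁵ is central: (c⁵)·c = c⁶ = c·(c⁵); (c⁵)·d = d⁻¹ = d·(c⁵).
Whereas c ∉ Z(G) since c·d = cd ≠ c⁴d⁻¹ = d·c.
Checking each of the 20 elements this way gives Z(G) = {e, c⁵}, of order 2.

Answer: {e, c⁵}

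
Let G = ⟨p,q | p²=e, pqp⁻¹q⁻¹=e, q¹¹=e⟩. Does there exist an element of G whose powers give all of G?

|G| = 22. The element pq has order 22 (its powers give 22 distinct elements), so ⟨pq⟩ = G and G is cyclic.

Answer: Yes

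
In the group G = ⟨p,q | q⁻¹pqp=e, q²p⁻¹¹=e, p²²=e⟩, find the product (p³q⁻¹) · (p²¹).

Compute (p³q⁻¹) · (p²¹) by multiplying left to right and reducing via the relations at each step:
  (p³q⁻¹) · p²¹ = p⁴q⁻¹

Answer: p⁴q⁻¹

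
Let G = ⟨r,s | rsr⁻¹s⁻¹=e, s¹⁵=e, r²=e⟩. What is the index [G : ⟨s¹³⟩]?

First find ord(s¹³) by computing successive powers:
  (s¹³)¹ = s¹³, (s¹³)² = s¹¹, (s¹³)³ = s⁹, (s¹³)⁴ = s⁷, (s¹³)⁵ = s⁵, (s¹³)⁶ = s³, (s¹³)⁷ = s, (s¹³)⁸ = s¹⁴, (s¹³)⁹ = s¹², (s¹³)¹⁰ = s¹⁰, (s¹³)¹¹ = s⁸, (s¹³)¹² = s⁶, (s¹³)¹³ = s⁴, (s¹³)¹⁴ = s², (s¹³)¹⁵ = e.
So |⟨s¹³⟩| = ord(s¹³) = 15. With |G| = 30, by Lagrange [G : ⟨s¹³⟩] = 30/15 = 2.

Answer: 2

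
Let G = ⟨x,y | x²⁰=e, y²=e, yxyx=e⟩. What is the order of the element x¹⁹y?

Compute successive powers until reaching e:
  (x¹⁹y)¹ = x¹⁹y, (x¹⁹y)² = e.
The smallest positive k with (x¹⁹y)ᵏ = e is 2.

Answer: 2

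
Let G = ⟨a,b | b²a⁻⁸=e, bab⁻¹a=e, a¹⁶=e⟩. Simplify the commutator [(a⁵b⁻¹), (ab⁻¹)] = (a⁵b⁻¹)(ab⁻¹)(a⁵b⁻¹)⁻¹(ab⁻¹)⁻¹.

[(a⁵b⁻¹), (ab⁻¹)] = (a⁵b⁻¹)·(ab⁻¹)·(a⁵b⁻¹)⁻¹·(ab⁻¹)⁻¹.
  (a⁵b⁻¹) · (ab⁻¹) = a¹²
  (a¹²) · (a⁵b) = ab
  (ab) · (ab) = a⁸

Answer: a⁸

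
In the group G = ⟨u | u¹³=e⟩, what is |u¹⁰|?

Compute successive powers until reaching e:
  (u¹⁰)¹ = u¹⁰, (u¹⁰)² = u⁷, (u¹⁰)³ = u⁴, (u¹⁰)⁴ = u, (u¹⁰)⁵ = u¹¹, (u¹⁰)⁶ = u⁸, (u¹⁰)⁷ = u⁵, (u¹⁰)⁸ = u², (u¹⁰)⁹ = u¹², (u¹⁰)¹⁰ = u⁹, (u¹⁰)¹¹ = u⁶, (u¹⁰)¹² = u³, (u¹⁰)¹³ = e.
The smallest positive k with (u¹⁰)ᵏ = e is 13.

Answer: 13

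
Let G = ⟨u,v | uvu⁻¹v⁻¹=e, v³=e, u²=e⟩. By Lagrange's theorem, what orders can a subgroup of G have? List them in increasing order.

|G| = 6 = 2 · 3. By Lagrange's theorem the order of any subgroup divides 6; the divisors of 6 are 1, 2, 3, 6.

Answer: 1, 2, 3, 6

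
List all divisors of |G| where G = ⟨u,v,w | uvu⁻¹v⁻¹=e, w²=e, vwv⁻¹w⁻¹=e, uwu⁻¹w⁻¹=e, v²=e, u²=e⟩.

|G| = 8 = 2³. By Lagrange's theorem the order of any subgroup divides 8; the divisors of 8 are 1, 2, 4, 8.

Answer: 1, 2, 4, 8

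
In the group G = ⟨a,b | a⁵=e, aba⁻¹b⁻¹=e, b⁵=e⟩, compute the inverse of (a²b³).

The order of (a²b³) is 5 (smallest k with (a²b³)ᵏ = e), so (a²b³)⁻¹ = (a²b³)⁴ = a³b².
Check: (a²b³) · (a³b²) → (a²b³) · a³ = b³;   (b³) · b² = e, giving e as required.

Answer: a³b²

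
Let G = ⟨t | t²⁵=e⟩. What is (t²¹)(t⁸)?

Compute (t²¹) · (t⁸) by multiplying left to right and reducing via the relations at each step:
  (t²¹) · t⁸ = t⁴

Answer: t⁴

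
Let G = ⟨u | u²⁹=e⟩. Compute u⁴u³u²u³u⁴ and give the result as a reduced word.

Multiply left to right, reducing at each step:
  (u⁴) · u³ = u⁷
  (u⁷) · u² = u⁹
  (u⁹) · u³ = u¹²
  (u¹²) · u⁴ = u¹⁶

Answer: u¹⁶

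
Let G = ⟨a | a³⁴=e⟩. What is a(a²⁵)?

Compute a · (a²⁵) by multiplying left to right and reducing via the relations at each step:
  a · a²⁵ = a²⁶

Answer: a²⁶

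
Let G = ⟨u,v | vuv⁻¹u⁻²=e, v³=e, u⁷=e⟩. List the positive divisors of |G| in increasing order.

|G| = 21 = 3 · 7. By Lagrange's theorem the order of any subgroup divides 21; the divisors of 21 are 1, 3, 7, 21.

Answer: 1, 3, 7, 21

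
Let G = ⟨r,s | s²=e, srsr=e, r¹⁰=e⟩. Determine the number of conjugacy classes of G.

The conjugacy classes (representative and size) are:
  [e] (size 1), [r] (size 2), [r²] (size 2), [r³] (size 2), [r⁴] (size 2), [r⁵] (size 1), [r²s] (size 5), [r³s] (size 5).
Class equation: 1 + 2 + 2 + 2 + 2 + 1 + 5 + 5 = 20 = |G|. So G has 8 conjugacy classes.

Answer: 8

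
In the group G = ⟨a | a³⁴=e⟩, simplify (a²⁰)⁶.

Compute successive powers of (a²⁰), reducing at each step:
  (a²⁰)²: (a²⁰) · a²⁰ = a⁶
  (a²⁰)³: (a⁶) · a²⁰ = a²⁶
  (a²⁰)⁴: (a²⁶) · a²⁰ = a¹²
  (a²⁰)⁵: (a¹²) · a²⁰ = a³²
  (a²⁰)⁶: (a³²) · a²⁰ = a¹⁸

Answer: a¹⁸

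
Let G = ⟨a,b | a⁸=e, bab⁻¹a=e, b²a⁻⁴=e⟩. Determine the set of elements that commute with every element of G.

An element z ∈ Z(G) iff z commutes with every generator.
For example a⁴ is central: (a⁴)·a = a⁵ = a·(a⁴); (a⁴)·b = b⁻¹ = b·(a⁴).
Whereas a ∉ Z(G) since a·b = ab ≠ a³b⁻¹ = b·a.
Checking each of the 16 elements this way gives Z(G) = {e, a⁴}, of order 2.

Answer: {e, a⁴}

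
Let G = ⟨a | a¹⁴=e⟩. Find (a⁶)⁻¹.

The order of (a⁶) is 7 (smallest k with (a⁶)ᵏ = e), so (a⁶)⁻¹ = (a⁶)⁶ = a⁸.
Check: (a⁶) · (a⁸) → (a⁶) · a⁸ = e, giving e as required.

Answer: a⁸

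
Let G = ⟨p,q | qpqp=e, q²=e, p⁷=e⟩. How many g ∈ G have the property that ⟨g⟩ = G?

⟨g⟩ = G would require ord(g) = |G| = 14, but the maximum element order in G is 7 < 14. So G is not cyclic and no single element generates it: the count is 0.

Answer: 0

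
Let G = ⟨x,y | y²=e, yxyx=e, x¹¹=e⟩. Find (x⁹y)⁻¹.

The order of (x⁹y) is 2 (smallest k with (x⁹y)ᵏ = e), so (x⁹y)⁻¹ = (x⁹y)¹ = x⁹y.
Check: (x⁹y) · (x⁹y) → (x⁹y) · x⁹ = y;   y · y = e, giving e as required.

Answer: x⁹y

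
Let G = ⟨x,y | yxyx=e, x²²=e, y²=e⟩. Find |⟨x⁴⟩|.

|⟨x⁴⟩| equals the order of x⁴. Compute successive powers until reaching e:
  (x⁴)¹ = x⁴, (x⁴)² = x⁸, (x⁴)³ = x¹², (x⁴)⁴ = x¹⁶, (x⁴)⁵ = x²⁰, (x⁴)⁶ = x², (x⁴)⁷ = x⁶, (x⁴)⁸ = x¹⁰, (x⁴)⁹ = x¹⁴, (x⁴)¹⁰ = x¹⁸, (x⁴)¹¹ = e.
The smallest positive k with (x⁴)ᵏ = e is 11, so |⟨x⁴⟩| = 11.

Answer: 11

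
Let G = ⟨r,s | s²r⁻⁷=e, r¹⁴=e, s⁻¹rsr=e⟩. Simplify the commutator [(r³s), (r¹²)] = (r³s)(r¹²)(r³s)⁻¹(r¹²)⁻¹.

[(r³s), (r¹²)] = (r³s)·(r¹²)·(r³s)⁻¹·(r¹²)⁻¹.
  (r³s) · (r¹²) = r⁵s
  (r⁵s) · (r³s⁻¹) = r²
  (r²) · (r²) = r⁴

Answer: r⁴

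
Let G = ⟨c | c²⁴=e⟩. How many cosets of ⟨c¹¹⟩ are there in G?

First find ord(c¹¹) by computing successive powers:
  (c¹¹)¹ = c¹¹, (c¹¹)² = c²², (c¹¹)³ = c⁹, (c¹¹)⁴ = c²⁰, (c¹¹)⁵ = c⁷, (c¹¹)⁶ = c¹⁸, (c¹¹)⁷ = c⁵, (c¹¹)⁸ = c¹⁶, (c¹¹)⁹ = c³, (c¹¹)¹⁰ = c¹⁴, (c¹¹)¹¹ = c, (c¹¹)¹² = c¹², (c¹¹)¹³ = c²³, (c¹¹)¹⁴ = c¹⁰, (c¹¹)¹⁵ = c²¹, (c¹¹)¹⁶ = c⁸, (c¹¹)¹⁷ = c¹⁹, (c¹¹)¹⁸ = c⁶, (c¹¹)¹⁹ = c¹⁷, (c¹¹)²⁰ = c⁴, (c¹¹)²¹ = c¹⁵, (c¹¹)²² = c², (c¹¹)²³ = c¹³, (c¹¹)²⁴ = e.
So |⟨c¹¹⟩| = ord(c¹¹) = 24. With |G| = 24, by Lagrange [G : ⟨c¹¹⟩] = 24/24 = 1.

Answer: 1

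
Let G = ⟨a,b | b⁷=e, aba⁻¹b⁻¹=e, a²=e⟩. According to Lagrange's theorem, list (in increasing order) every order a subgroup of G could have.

|G| = 14 = 2 · 7. By Lagrange's theorem the order of any subgroup divides 14; the divisors of 14 are 1, 2, 7, 14.

Answer: 1, 2, 7, 14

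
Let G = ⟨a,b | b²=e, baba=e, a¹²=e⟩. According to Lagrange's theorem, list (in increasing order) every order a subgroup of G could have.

|G| = 24 = 2³ · 3. By Lagrange's theorem the order of any subgroup divides 24; the divisors of 24 are 1, 2, 3, 4, 6, 8, 12, 24.

Answer: 1, 2, 3, 4, 6, 8, 12, 24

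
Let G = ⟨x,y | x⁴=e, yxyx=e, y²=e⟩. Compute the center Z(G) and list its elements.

An element z ∈ Z(G) iff z commutes with every generator.
For example x² is central: (x²)·x = x³ = x·(x²); (x²)·y = x²y = y·(x²).
Whereas x ∉ Z(G) since x·y = xy ≠ x³y = y·x.
Checking each of the 8 elements this way gives Z(G) = {e, x²}, of order 2.

Answer: {e, x²}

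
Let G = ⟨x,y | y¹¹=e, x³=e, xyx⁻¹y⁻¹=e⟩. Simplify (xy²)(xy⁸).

Compute (xy²) · (xy⁸) by multiplying left to right and reducing via the relations at each step:
  (xy²) · x = x²y²
  (x²y²) · y⁸ = x²y¹⁰

Answer: x²y¹⁰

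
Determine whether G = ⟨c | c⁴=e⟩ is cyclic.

|G| = 4. The element c has order 4 (its powers give 4 distinct elements), so ⟨c⟩ = G and G is cyclic.

Answer: Yes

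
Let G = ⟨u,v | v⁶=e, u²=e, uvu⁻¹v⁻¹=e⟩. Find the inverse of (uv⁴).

The order of (uv⁴) is 6 (smallest k with (uv⁴)ᵏ = e), so (uv⁴)⁻¹ = (uv⁴)⁵ = uv².
Check: (uv⁴) · (uv²) → (uv⁴) · u = v⁴;   (v⁴) · v² = e, giving e as required.

Answer: uv²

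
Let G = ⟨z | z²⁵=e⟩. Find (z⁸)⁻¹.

The order of (z⁸) is 25 (smallest k with (z⁸)ᵏ = e), so (z⁸)⁻¹ = (z⁸)²⁴ = z¹⁷.
Check: (z⁸) · (z¹⁷) → (z⁸) · z¹⁷ = e, giving e as required.

Answer: z¹⁷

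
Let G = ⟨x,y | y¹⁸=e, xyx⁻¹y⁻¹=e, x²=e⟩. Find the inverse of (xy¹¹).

The order of (xy¹¹) is 18 (smallest k with (xy¹¹)ᵏ = e), so (xy¹¹)⁻¹ = (xy¹¹)¹⁷ = xy⁷.
Check: (xy¹¹) · (xy⁷) → (xy¹¹) · x = y¹¹;   (y¹¹) · y⁷ = e, giving e as required.

Answer: xy⁷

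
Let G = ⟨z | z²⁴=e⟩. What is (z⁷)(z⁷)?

Compute (z⁷) · (z⁷) by multiplying left to right and reducing via the relations at each step:
  (z⁷) · z⁷ = z¹⁴

Answer: z¹⁴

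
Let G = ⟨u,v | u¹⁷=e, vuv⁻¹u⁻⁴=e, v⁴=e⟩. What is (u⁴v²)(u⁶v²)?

Compute (u⁴v²) · (u⁶v²) by multiplying left to right and reducing via the relations at each step:
  (u⁴v²) · u⁶ = u¹⁵v²
  (u¹⁵v²) · v² = u¹⁵

Answer: u¹⁵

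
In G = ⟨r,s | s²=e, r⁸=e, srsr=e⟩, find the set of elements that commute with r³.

⟨r³⟩ ⊆ C_G(r³) since powers of r³ commute with r³; so |C_G(r³)| ≥ |⟨r³⟩| = 8.
By orbit–stabilizer, |C_G(r³)| = |G| / |conj. class of r³| = 16 / 2 = 8.
The 8 elements commuting with r³ are {e, r, r², r³, r⁴, r⁵, r⁶, r⁷}.

Answer: {e, r, r², r³, r⁴, r⁵, r⁶, r⁷}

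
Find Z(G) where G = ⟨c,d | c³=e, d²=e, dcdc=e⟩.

An element z ∈ Z(G) iff z commutes with every generator.
For example e is central: e·c = c = c·e; e·d = d = d·e.
Whereas c ∉ Z(G) since c·d = cd ≠ c²d = d·c.
Checking each of the 6 elements this way gives Z(G) = {e}, of order 1.

Answer: {e}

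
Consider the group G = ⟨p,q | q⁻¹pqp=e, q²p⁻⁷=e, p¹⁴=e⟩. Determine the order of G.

Enumerate words in the generators, reducing via the relations: the distinct elements are
  {e, p, q, pq, p², p³, p⁴, p⁵, p⁶, p⁷, p⁸, p⁹, p²q, p³q, p¹², p¹³, p¹¹, p¹⁰, p⁴q, p⁵q, p⁶q, q⁻¹, pq⁻¹, p²q⁻¹, p³q⁻¹, p⁴q⁻¹, p⁵q⁻¹, p⁶q⁻¹}.
No further products give new elements, so |G| = 28.

Answer: 28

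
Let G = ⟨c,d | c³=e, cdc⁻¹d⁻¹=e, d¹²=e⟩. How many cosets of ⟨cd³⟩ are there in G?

First find ord(cd³) by computing successive powers:
  (cd³)¹ = cd³, (cd³)² = c²d⁶, (cd³)³ = d⁹, (cd³)⁴ = c, (cd³)⁵ = c²d³, (cd³)⁶ = d⁶, (cd³)⁷ = cd⁹, (cd³)⁸ = c², (cd³)⁹ = d³, (cd³)¹⁰ = cd⁶, (cd³)¹¹ = c²d⁹, (cd³)¹² = e.
So |⟨cd³⟩| = ord(cd³) = 12. With |G| = 36, by Lagrange [G : ⟨cd³⟩] = 36/12 = 3.

Answer: 3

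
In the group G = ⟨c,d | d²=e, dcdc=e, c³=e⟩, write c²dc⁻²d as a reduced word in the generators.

Multiply left to right, reducing at each step:
  (c²) · d = c²d
  (c²d) · c⁻² = cd
  (cd) · d = c

Answer: c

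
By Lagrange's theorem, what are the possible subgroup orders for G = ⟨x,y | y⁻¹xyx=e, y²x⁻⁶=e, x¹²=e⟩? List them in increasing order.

|G| = 24 = 2³ · 3. By Lagrange's theorem the order of any subgroup divides 24; the divisors of 24 are 1, 2, 3, 4, 6, 8, 12, 24.

Answer: 1, 2, 3, 4, 6, 8, 12, 24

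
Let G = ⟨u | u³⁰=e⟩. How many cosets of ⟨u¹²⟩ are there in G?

First find ord(u¹²) by computing successive powers:
  (u¹²)¹ = u¹², (u¹²)² = u²⁴, (u¹²)³ = u⁶, (u¹²)⁴ = u¹⁸, (u¹²)⁵ = e.
So |⟨u¹²⟩| = ord(u¹²) = 5. With |G| = 30, by Lagrange [G : ⟨u¹²⟩] = 30/5 = 6.

Answer: 6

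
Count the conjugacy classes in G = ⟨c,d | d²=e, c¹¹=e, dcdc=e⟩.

The conjugacy classes (representative and size) are:
  [e] (size 1), [c¹⁰] (size 2), [c²] (size 2), [c³] (size 2), [c⁷] (size 2), [c⁶] (size 2), [c²d] (size 11).
Class equation: 1 + 2 + 2 + 2 + 2 + 2 + 11 = 22 = |G|. So G has 7 conjugacy classes.

Answer: 7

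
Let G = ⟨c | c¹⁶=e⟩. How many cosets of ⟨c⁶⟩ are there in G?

First find ord(c⁶) by computing successive powers:
  (c⁶)¹ = c⁶, (c⁶)² = c¹², (c⁶)³ = c², (c⁶)⁴ = c⁸, (c⁶)⁵ = c¹⁴, (c⁶)⁶ = c⁴, (c⁶)⁷ = c¹⁰, (c⁶)⁸ = e.
So |⟨c⁶⟩| = ord(c⁶) = 8. With |G| = 16, by Lagrange [G : ⟨c⁶⟩] = 16/8 = 2.

Answer: 2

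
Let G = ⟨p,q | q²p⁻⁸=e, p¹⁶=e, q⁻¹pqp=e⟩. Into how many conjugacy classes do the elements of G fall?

The conjugacy classes (representative and size) are:
  [e] (size 1), [p] (size 2), [p¹⁴] (size 2), [p³] (size 2), [p¹²] (size 2), [p⁵] (size 2), [p¹⁰] (size 2), [p⁷] (size 2), [p⁸] (size 1), [p⁶q] (size 8), [p³q⁻¹] (size 8).
Class equation: 1 + 2 + 2 + 2 + 2 + 2 + 2 + 2 + 1 + 8 + 8 = 32 = |G|. So G has 11 conjugacy classes.

Answer: 11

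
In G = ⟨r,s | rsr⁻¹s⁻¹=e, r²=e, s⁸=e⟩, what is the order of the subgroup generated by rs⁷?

|⟨rs⁷⟩| equals the order of rs⁷. Compute successive powers until reaching e:
  (rs⁷)¹ = rs⁷, (rs⁷)² = s⁶, (rs⁷)³ = rs⁵, (rs⁷)⁴ = s⁴, (rs⁷)⁵ = rs³, (rs⁷)⁶ = s², (rs⁷)⁷ = rs, (rs⁷)⁸ = e.
The smallest positive k with (rs⁷)ᵏ = e is 8, so |⟨rs⁷⟩| = 8.

Answer: 8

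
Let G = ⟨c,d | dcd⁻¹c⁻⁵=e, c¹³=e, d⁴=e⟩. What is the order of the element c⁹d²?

Compute successive powers until reaching e:
  (c⁹d²)¹ = c⁹d², (c⁹d²)² = e.
The smallest positive k with (c⁹d²)ᵏ = e is 2.

Answer: 2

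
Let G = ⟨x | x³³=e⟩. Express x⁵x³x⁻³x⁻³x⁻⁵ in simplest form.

Multiply left to right, reducing at each step:
  (x⁵) · x³ = x⁸
  (x⁸) · x⁻³ = x⁵
  (x⁵) · x⁻³ = x²
  (x²) · x⁻⁵ = x³⁰

Answer: x³⁰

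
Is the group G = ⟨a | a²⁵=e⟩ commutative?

G has a single generator, so G is cyclic and hence abelian.

Answer: Yes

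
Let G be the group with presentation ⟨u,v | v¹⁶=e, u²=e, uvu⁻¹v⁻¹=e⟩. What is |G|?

Enumerate words in the generators, reducing via the relations: the distinct elements are
  {e, u, v, uv, v², v³, v⁴, v⁵, v⁶, v⁷, v⁸, v⁹, uv², uv³, uv⁴, uv⁵, uv⁶, uv⁷, uv⁸, uv⁹, v¹², v¹³, v¹¹, v¹⁰, v¹⁴, v¹⁵, uv¹², uv¹³, uv¹¹, uv¹⁰, uv¹⁴, uv¹⁵}.
No further products give new elements, so |G| = 32.

Answer: 32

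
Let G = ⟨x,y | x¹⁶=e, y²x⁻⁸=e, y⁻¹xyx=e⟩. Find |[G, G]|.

G' = [G, G] is generated by all commutators. The generator-pair commutators are: [x, y] = x².
The subgroup they normally generate is {e, x², x⁴, x⁶, x⁸, x¹⁰, x¹², x¹⁴}, of order 8.
Check: |G/G'| = 32/8 = 4 is the order of the abelianisation.

Answer: 8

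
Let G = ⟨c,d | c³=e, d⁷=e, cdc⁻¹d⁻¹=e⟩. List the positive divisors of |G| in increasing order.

|G| = 21 = 3 · 7. By Lagrange's theorem the order of any subgroup divides 21; the divisors of 21 are 1, 3, 7, 21.

Answer: 1, 3, 7, 21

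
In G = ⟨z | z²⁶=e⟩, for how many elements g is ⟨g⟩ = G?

G is cyclic of order 26. An element generates G iff its order is 26, and a cyclic group of order 26 has exactly φ(26) = 12 such elements.

Answer: 12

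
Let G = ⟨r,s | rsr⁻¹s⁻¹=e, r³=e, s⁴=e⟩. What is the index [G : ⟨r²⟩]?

First find ord(r²) by computing successive powers:
  (r²)¹ = r², (r²)² = r, (r²)³ = e.
So |⟨r²⟩| = ord(r²) = 3. With |G| = 12, by Lagrange [G : ⟨r²⟩] = 12/3 = 4.

Answer: 4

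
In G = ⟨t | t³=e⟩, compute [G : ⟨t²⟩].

First find ord(t²) by computing successive powers:
  (t²)¹ = t², (t²)² = t, (t²)³ = e.
So |⟨t²⟩| = ord(t²) = 3. With |G| = 3, by Lagrange [G : ⟨t²⟩] = 3/3 = 1.

Answer: 1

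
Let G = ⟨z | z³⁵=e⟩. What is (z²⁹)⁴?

Compute successive powers of (z²⁹), reducing at each step:
  (z²⁹)²: (z²⁹) · z²⁹ = z²³
  (z²⁹)³: (z²³) · z²⁹ = z¹⁷
  (z²⁹)⁴: (z¹⁷) · z²⁹ = z¹¹

Answer: z¹¹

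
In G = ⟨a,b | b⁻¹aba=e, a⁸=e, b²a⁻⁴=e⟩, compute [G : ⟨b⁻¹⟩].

First find ord(b⁻¹) by computing successive powers:
  (b⁻¹)¹ = b⁻¹, (b⁻¹)² = a⁴, (b⁻¹)³ = b, (b⁻¹)⁴ = e.
So |⟨b⁻¹⟩| = ord(b⁻¹) = 4. With |G| = 16, by Lagrange [G : ⟨b⁻¹⟩] = 16/4 = 4.

Answer: 4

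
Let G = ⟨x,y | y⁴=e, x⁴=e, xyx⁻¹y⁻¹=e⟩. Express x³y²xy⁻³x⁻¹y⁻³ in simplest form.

Multiply left to right, reducing at each step:
  (x³) · y² = x³y²
  (x³y²) · x = y²
  (y²) · y⁻³ = y³
  (y³) · x⁻¹ = x³y³
  (x³y³) · y⁻³ = x³

Answer: x³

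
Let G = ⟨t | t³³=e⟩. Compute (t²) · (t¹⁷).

Compute (t²) · (t¹⁷) by multiplying left to right and reducing via the relations at each step:
  (t²) · t¹⁷ = t¹⁹

Answer: t¹⁹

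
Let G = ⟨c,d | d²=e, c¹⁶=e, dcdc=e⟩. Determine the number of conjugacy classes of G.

The conjugacy classes (representative and size) are:
  [e] (size 1), [c¹⁵] (size 2), [c²] (size 2), [c³] (size 2), [c¹²] (size 2), [c⁵] (size 2), [c⁶] (size 2), [c⁷] (size 2), [c⁸] (size 1), [c²d] (size 8), [c¹⁵d] (size 8).
Class equation: 1 + 2 + 2 + 2 + 2 + 2 + 2 + 2 + 1 + 8 + 8 = 32 = |G|. So G has 11 conjugacy classes.

Answer: 11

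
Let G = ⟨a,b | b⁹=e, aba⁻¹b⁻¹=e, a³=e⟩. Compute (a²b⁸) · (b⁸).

Compute (a²b⁸) · (b⁸) by multiplying left to right and reducing via the relations at each step:
  (a²b⁸) · b⁸ = a²b⁷

Answer: a²b⁷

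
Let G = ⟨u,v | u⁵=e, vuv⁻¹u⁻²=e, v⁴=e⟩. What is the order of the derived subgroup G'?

G' = [G, G] is generated by all commutators. The generator-pair commutators are: [u, v] = u⁴.
The subgroup they normally generate is {e, u, u², u³, u⁴}, of order 5.
Check: |G/G'| = 20/5 = 4 is the order of the abelianisation.

Answer: 5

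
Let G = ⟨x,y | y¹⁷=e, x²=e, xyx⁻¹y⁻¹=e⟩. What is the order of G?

Enumerate words in the generators, reducing via the relations: the distinct elements are
  {e, x, y, xy, y², y³, y⁴, y⁵, y⁶, y⁷, y⁸, y⁹, xy², xy³, xy⁴, xy⁵, xy⁶, xy⁷, xy⁸, xy⁹, y¹², y¹³, y¹¹, y¹⁰, y¹⁴, y¹⁵, y¹⁶, xy¹², xy¹³, xy¹¹, xy¹⁰, xy¹⁴, xy¹⁵, xy¹⁶}.
No further products give new elements, so |G| = 34.

Answer: 34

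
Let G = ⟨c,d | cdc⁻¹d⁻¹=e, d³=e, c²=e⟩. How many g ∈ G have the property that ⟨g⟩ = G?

G is cyclic of order 6. An element generates G iff its order is 6, and a cyclic group of order 6 has exactly φ(6) = 2 such elements.

Answer: 2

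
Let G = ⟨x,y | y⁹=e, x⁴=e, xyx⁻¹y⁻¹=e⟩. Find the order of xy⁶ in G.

Compute successive powers until reaching e:
  (xy⁶)¹ = xy⁶, (xy⁶)² = x²y³, (xy⁶)³ = x³, (xy⁶)⁴ = y⁶, (xy⁶)⁵ = xy³, (xy⁶)⁶ = x², (xy⁶)⁷ = x³y⁶, (xy⁶)⁸ = y³, (xy⁶)⁹ = x, (xy⁶)¹⁰ = x²y⁶, (xy⁶)¹¹ = x³y³, (xy⁶)¹² = e.
The smallest positive k with (xy⁶)ᵏ = e is 12.

Answer: 12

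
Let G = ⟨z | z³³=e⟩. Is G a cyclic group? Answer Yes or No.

|G| = 33. The element z has order 33 (its powers give 33 distinct elements), so ⟨z⟩ = G and G is cyclic.

Answer: Yes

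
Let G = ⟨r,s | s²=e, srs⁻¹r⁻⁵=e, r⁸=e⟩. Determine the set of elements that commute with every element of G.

An element z ∈ Z(G) iff z commutes with every generator.
For example r² is central: (r²)·r = r³ = r·(r²); (r²)·s = r²s = s·(r²).
Whereas r ∉ Z(G) since r·s = rs ≠ r⁵s = s·r.
Checking each of the 16 elements this way gives Z(G) = {e, r², r⁴, r⁶}, of order 4.

Answer: {e, r², r⁴, r⁶}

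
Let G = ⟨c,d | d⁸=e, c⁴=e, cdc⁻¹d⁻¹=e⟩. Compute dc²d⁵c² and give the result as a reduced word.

Multiply left to right, reducing at each step:
  d · c² = c²d
  (c²d) · d⁵ = c²d⁶
  (c²d⁶) · c² = d⁶

Answer: d⁶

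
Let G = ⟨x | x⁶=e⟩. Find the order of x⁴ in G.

Compute successive powers until reaching e:
  (x⁴)¹ = x⁴, (x⁴)² = x², (x⁴)³ = e.
The smallest positive k with (x⁴)ᵏ = e is 3.

Answer: 3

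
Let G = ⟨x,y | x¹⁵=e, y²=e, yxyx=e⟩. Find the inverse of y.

The order of y is 2 (smallest k with yᵏ = e), so y⁻¹ = y¹ = y.
Check: y · y → y · y = e, giving e as required.

Answer: y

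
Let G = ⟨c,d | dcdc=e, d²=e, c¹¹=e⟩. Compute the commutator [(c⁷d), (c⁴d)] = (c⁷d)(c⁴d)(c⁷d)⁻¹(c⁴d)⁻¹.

[(c⁷d), (c⁴d)] = (c⁷d)·(c⁴d)·(c⁷d)⁻¹·(c⁴d)⁻¹.
  (c⁷d) · (c⁴d) = c³
  (c³) · (c⁷d) = c¹⁰d
  (c¹⁰d) · (c⁴d) = c⁶

Answer: c⁶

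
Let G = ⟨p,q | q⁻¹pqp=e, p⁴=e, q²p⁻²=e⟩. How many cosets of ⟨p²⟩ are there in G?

First find ord(p²) by computing successive powers:
  (p²)¹ = p², (p²)² = e.
So |⟨p²⟩| = ord(p²) = 2. With |G| = 8, by Lagrange [G : ⟨p²⟩] = 8/2 = 4.

Answer: 4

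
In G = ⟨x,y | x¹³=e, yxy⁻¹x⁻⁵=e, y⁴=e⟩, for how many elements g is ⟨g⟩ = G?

⟨g⟩ = G would require ord(g) = |G| = 52, but the maximum element order in G is 13 < 52. So G is not cyclic and no single element generates it: the count is 0.

Answer: 0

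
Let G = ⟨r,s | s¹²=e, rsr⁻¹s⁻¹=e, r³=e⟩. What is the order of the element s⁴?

Compute successive powers until reaching e:
  (s⁴)¹ = s⁴, (s⁴)² = s⁸, (s⁴)³ = e.
The smallest positive k with (s⁴)ᵏ = e is 3.

Answer: 3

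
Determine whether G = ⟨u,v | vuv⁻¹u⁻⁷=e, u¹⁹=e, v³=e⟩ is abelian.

u·v = uv but v·u = u⁷v, so u·v ≠ v·u and G is not abelian.

Answer: No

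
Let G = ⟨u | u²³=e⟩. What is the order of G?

G is generated by a single element, so G is cyclic. The relator gives u²³ = e and no smaller power is forced to be e, so the 23 powers {e, u, u², u³, u⁴, u⁵, u⁶, u⁷, u⁸, u⁹, u²², u²¹, u²⁰, u¹², u¹³, u¹¹, u¹⁰, u¹⁴, u¹⁵, u¹⁶, u¹⁷, u¹⁸, u¹⁹} are distinct. Hence |G| = 23.

Answer: 23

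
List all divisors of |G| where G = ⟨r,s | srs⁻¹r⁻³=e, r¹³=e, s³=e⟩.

|G| = 39 = 3 · 13. By Lagrange's theorem the order of any subgroup divides 39; the divisors of 39 are 1, 3, 13, 39.

Answer: 1, 3, 13, 39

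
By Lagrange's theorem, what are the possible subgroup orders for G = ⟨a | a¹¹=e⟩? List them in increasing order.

|G| = 11 = 11. By Lagrange's theorem the order of any subgroup divides 11; the divisors of 11 are 1, 11.

Answer: 1, 11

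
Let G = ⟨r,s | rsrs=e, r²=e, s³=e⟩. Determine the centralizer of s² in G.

⟨s²⟩ ⊆ C_G(s²) since powers of s² commute with s²; so |C_G(s²)| ≥ |⟨s²⟩| = 3.
By orbit–stabilizer, |C_G(s²)| = |G| / |conj. class of s²| = 6 / 2 = 3.
The 3 elements commuting with s² are {e, s, s²}.

Answer: {e, s, s²}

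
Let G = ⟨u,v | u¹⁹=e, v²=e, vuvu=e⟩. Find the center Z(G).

An element z ∈ Z(G) iff z commutes with every generator.
For example e is central: e·u = u = u·e; e·v = v = v·e.
Whereas u ∉ Z(G) since u·v = uv ≠ u¹⁸v = v·u.
Checking each of the 38 elements this way gives Z(G) = {e}, of order 1.

Answer: {e}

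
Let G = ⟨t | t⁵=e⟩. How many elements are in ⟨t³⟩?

|⟨t³⟩| equals the order of t³. Compute successive powers until reaching e:
  (t³)¹ = t³, (t³)² = t, (t³)³ = t⁴, (t³)⁴ = t², (t³)⁵ = e.
The smallest positive k with (t³)ᵏ = e is 5, so |⟨t³⟩| = 5.

Answer: 5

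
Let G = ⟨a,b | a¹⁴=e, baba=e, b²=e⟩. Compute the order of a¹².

Compute successive powers until reaching e:
  (a¹²)¹ = a¹², (a¹²)² = a¹⁰, (a¹²)³ = a⁸, (a¹²)⁴ = a⁶, (a¹²)⁵ = a⁴, (a¹²)⁶ = a², (a¹²)⁷ = e.
The smallest positive k with (a¹²)ᵏ = e is 7.

Answer: 7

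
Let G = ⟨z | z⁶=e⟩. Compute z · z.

Compute z · z by multiplying left to right and reducing via the relations at each step:
  z · z = z²

Answer: z²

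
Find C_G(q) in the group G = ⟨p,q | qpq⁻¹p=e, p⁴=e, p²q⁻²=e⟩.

⟨q⟩ ⊆ C_G(q) since powers of q commute with q; so |C_G(q)| ≥ |⟨q⟩| = 4.
By orbit–stabilizer, |C_G(q)| = |G| / |conj. class of q| = 8 / 2 = 4.
The 4 elements commuting with q are {e, p², q, q⁻¹}.

Answer: {e, p², q, q⁻¹}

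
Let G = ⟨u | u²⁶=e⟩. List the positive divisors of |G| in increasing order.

|G| = 26 = 2 · 13. By Lagrange's theorem the order of any subgroup divides 26; the divisors of 26 are 1, 2, 13, 26.

Answer: 1, 2, 13, 26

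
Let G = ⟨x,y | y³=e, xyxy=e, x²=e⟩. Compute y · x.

Compute y · x by multiplying left to right and reducing via the relations at each step:
  y · x = xy²

Answer: xy²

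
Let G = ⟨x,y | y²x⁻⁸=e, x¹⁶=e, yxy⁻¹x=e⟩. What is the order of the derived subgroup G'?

G' = [G, G] is generated by all commutators. The generator-pair commutators are: [x, y] = x².
The subgroup they normally generate is {e, x², x⁴, x⁶, x⁸, x¹⁰, x¹², x¹⁴}, of order 8.
Check: |G/G'| = 32/8 = 4 is the order of the abelianisation.

Answer: 8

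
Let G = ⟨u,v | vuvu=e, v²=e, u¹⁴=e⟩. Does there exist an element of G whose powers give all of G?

Every cyclic group is abelian. But u·v = uv while v·u = u¹³v, so u·v ≠ v·u and G is not abelian. Hence G is not cyclic.

Answer: No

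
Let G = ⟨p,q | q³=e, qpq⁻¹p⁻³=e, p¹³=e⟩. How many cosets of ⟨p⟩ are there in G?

First find ord(p) by computing successive powers:
  p¹ = p, p² = p², p³ = p³, p⁴ = p⁴, p⁵ = p⁵, p⁶ = p⁶, p⁷ = p⁷, p⁸ = p⁸, p⁹ = p⁹, p¹⁰ = p¹⁰, p¹¹ = p¹¹, p¹² = p¹², p¹³ = e.
So |⟨p⟩| = ord(p) = 13. With |G| = 39, by Lagrange [G : ⟨p⟩] = 39/13 = 3.

Answer: 3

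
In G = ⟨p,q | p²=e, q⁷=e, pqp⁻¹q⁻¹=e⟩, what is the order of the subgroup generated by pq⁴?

|⟨pq⁴⟩| equals the order of pq⁴. Compute successive powers until reaching e:
  (pq⁴)¹ = pq⁴, (pq⁴)² = q, (pq⁴)³ = pq⁵, (pq⁴)⁴ = q², (pq⁴)⁵ = pq⁶, (pq⁴)⁶ = q³, (pq⁴)⁷ = p, (pq⁴)⁸ = q⁴, (pq⁴)⁹ = pq, (pq⁴)¹⁰ = q⁵, (pq⁴)¹¹ = pq², (pq⁴)¹² = q⁶, (pq⁴)¹³ = pq³, (pq⁴)¹⁴ = e.
The smallest positive k with (pq⁴)ᵏ = e is 14, so |⟨pq⁴⟩| = 14.

Answer: 14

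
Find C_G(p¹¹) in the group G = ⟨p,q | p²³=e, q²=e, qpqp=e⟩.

⟨p¹¹⟩ ⊆ C_G(p¹¹) since powers of p¹¹ commute with p¹¹; so |C_G(p¹¹)| ≥ |⟨p¹¹⟩| = 23.
By orbit–stabilizer, |C_G(p¹¹)| = |G| / |conj. class of p¹¹| = 46 / 2 = 23.
The 23 elements commuting with p¹¹ are {e, p, p², p³, p⁴, p⁵, p⁶, p⁷, p⁸, p⁹, p¹⁰, p¹¹, p¹², p¹³, p¹⁴, p¹⁵, p¹⁶, p¹⁷, p¹⁸, p¹⁹, p²⁰, p²¹, p²²}.

Answer: {e, p, p², p³, p⁴, p⁵, p⁶, p⁷, p⁸, p⁹, p¹⁰, p¹¹, p¹², p¹³, p¹⁴, p¹⁵, p¹⁶, p¹⁷, p¹⁸, p¹⁹, p²⁰, p²¹, p²²}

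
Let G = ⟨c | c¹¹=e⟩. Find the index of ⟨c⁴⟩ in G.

First find ord(c⁴) by computing successive powers:
  (c⁴)¹ = c⁴, (c⁴)² = c⁸, (c⁴)³ = c, (c⁴)⁴ = c⁵, (c⁴)⁵ = c⁹, (c⁴)⁶ = c², (c⁴)⁷ = c⁶, (c⁴)⁸ = c¹⁰, (c⁴)⁹ = c³, (c⁴)¹⁰ = c⁷, (c⁴)¹¹ = e.
So |⟨c⁴⟩| = ord(c⁴) = 11. With |G| = 11, by Lagrange [G : ⟨c⁴⟩] = 11/11 = 1.

Answer: 1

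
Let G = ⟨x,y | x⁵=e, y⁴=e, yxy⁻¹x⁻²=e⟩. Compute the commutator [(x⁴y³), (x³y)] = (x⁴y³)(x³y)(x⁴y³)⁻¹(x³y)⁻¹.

[(x⁴y³), (x³y)] = (x⁴y³)·(x³y)·(x⁴y³)⁻¹·(x³y)⁻¹.
  (x⁴y³) · (x³y) = x³
  (x³) · (x²y) = y
  y · (xy³) = x²

Answer: x²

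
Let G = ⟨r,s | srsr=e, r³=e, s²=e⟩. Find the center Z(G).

An element z ∈ Z(G) iff z commutes with every generator.
For example e is central: e·r = r = r·e; e·s = s = s·e.
Whereas r ∉ Z(G) since r·s = rs ≠ r²s = s·r.
Checking each of the 6 elements this way gives Z(G) = {e}, of order 1.

Answer: {e}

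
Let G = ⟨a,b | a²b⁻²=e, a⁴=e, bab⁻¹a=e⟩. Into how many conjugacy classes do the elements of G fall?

The conjugacy classes (representative and size) are:
  [e] (size 1), [a³] (size 2), [a²] (size 1), [b⁻¹] (size 2), [ab] (size 2).
Class equation: 1 + 2 + 1 + 2 + 2 = 8 = |G|. So G has 5 conjugacy classes.

Answer: 5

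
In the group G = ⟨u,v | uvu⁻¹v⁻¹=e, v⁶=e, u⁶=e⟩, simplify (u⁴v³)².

Compute successive powers of (u⁴v³), reducing at each step:
  (u⁴v³)²: (u⁴v³) · u⁴ = u²v³;   (u²v³) · v³ = u²

Answer: u²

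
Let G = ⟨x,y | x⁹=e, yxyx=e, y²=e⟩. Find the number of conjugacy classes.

The conjugacy classes (representative and size) are:
  [e] (size 1), [x⁸] (size 2), [x⁷] (size 2), [x⁶] (size 2), [x⁵] (size 2), [x⁴y] (size 9).
Class equation: 1 + 2 + 2 + 2 + 2 + 9 = 18 = |G|. So G has 6 conjugacy classes.

Answer: 6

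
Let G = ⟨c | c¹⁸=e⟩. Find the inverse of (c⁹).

The order of (c⁹) is 2 (smallest k with (c⁹)ᵏ = e), so (c⁹)⁻¹ = (c⁹)¹ = c⁹.
Check: (c⁹) · (c⁹) → (c⁹) · c⁹ = e, giving e as required.

Answer: c⁹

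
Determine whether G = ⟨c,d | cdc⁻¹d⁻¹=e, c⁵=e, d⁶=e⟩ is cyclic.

|G| = 30. The element cd has order 30 (its powers give 30 distinct elements), so ⟨cd⟩ = G and G is cyclic.

Answer: Yes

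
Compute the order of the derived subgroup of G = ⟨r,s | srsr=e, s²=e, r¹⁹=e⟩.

G' = [G, G] is generated by all commutators. The generator-pair commutators are: [r, s] = r².
The subgroup they normally generate is {e, r, r², r³, r⁴, r⁵, r⁶, r⁷, r⁸, r⁹, r¹⁰, r¹¹, r¹², r¹³, r¹⁴, r¹⁵, r¹⁶, r¹⁷, r¹⁸}, of order 19.
Check: |G/G'| = 38/19 = 2 is the order of the abelianisation.

Answer: 19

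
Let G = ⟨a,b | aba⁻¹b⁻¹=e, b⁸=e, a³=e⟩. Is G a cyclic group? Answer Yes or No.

|G| = 24. The element ab has order 24 (its powers give 24 distinct elements), so ⟨ab⟩ = G and G is cyclic.

Answer: Yes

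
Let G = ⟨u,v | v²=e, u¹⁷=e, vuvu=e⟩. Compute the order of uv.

Compute successive powers until reaching e:
  (uv)¹ = uv, (uv)² = e.
The smallest positive k with (uv)ᵏ = e is 2.

Answer: 2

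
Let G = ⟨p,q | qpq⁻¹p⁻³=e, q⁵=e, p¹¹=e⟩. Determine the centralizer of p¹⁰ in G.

⟨p¹⁰⟩ ⊆ C_G(p¹⁰) since powers of p¹⁰ commute with p¹⁰; so |C_G(p¹⁰)| ≥ |⟨p¹⁰⟩| = 11.
By orbit–stabilizer, |C_G(p¹⁰)| = |G| / |conj. class of p¹⁰| = 55 / 5 = 11.
The 11 elements commuting with p¹⁰ are {e, p, p², p³, p⁴, p⁵, p⁶, p⁷, p⁸, p⁹, p¹⁰}.

Answer: {e, p, p², p³, p⁴, p⁵, p⁶, p⁷, p⁸, p⁹, p¹⁰}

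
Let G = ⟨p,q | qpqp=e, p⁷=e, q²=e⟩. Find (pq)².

Compute successive powers of (pq), reducing at each step:
  (pq)²: (pq) · p = q;   q · q = e

Answer: e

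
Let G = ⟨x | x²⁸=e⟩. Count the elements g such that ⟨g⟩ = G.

G is cyclic of order 28. An element generates G iff its order is 28, and a cyclic group of order 28 has exactly φ(28) = 12 such elements.

Answer: 12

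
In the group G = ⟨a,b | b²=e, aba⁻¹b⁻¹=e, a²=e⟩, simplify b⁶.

Compute successive powers of b, reducing at each step:
  b²: b · b = e
  b³: e · b = b
  b⁴: b · b = e
  b⁵: e · b = b
  b⁶: b · b = e

Answer: e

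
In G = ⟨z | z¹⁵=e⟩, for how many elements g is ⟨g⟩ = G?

G is cyclic of order 15. An element generates G iff its order is 15, and a cyclic group of order 15 has exactly φ(15) = 8 such elements.

Answer: 8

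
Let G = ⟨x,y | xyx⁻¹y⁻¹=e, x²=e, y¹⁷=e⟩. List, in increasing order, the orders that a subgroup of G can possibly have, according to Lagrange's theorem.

|G| = 34 = 2 · 17. By Lagrange's theorem the order of any subgroup divides 34; the divisors of 34 are 1, 2, 17, 34.

Answer: 1, 2, 17, 34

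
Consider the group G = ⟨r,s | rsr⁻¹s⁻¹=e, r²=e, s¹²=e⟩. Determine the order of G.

Enumerate words in the generators, reducing via the relations: the distinct elements are
  {e, r, s, rs, s², s³, s⁴, s⁵, s⁶, s⁷, s⁸, s⁹, rs², rs³, rs⁴, rs⁵, rs⁶, rs⁷, rs⁸, rs⁹, s¹¹, s¹⁰, rs¹¹, rs¹⁰}.
No further products give new elements, so |G| = 24.

Answer: 24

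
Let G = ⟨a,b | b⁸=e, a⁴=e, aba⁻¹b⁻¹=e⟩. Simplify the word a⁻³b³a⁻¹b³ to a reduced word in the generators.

Multiply left to right, reducing at each step:
  a · b³ = ab³
  (ab³) · a⁻¹ = b³
  (b³) · b³ = b⁶

Answer: b⁶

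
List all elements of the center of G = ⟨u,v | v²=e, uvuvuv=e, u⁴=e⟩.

An element z ∈ Z(G) iff z commutes with every generator.
For example e is central: e·u = u = u·e; e·v = v = v·e.
Whereas u ∉ Z(G) since u·v = uv ≠ vu = v·u.
Checking each of the 24 elements this way gives Z(G) = {e}, of order 1.

Answer: {e}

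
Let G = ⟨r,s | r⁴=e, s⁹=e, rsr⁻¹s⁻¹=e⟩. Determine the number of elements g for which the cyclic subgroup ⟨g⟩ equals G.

G is cyclic of order 36. An element generates G iff its order is 36, and a cyclic group of order 36 has exactly φ(36) = 12 such elements.

Answer: 12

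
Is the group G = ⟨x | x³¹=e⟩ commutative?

G has a single generator, so G is cyclic and hence abelian.

Answer: Yes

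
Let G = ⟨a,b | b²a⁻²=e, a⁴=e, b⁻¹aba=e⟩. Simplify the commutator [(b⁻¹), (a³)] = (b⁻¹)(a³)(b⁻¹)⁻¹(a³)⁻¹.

[(b⁻¹), (a³)] = (b⁻¹)·(a³)·(b⁻¹)⁻¹·(a³)⁻¹.
  (b⁻¹) · (a³) = ab⁻¹
  (ab⁻¹) · b = a
  a · a = a²

Answer: a²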